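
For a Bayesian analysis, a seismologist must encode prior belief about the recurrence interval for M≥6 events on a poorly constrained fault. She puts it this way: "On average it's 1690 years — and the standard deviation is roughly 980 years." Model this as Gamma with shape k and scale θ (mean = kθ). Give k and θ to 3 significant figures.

For Gamma(k, scale θ): mean = kθ, variance = kθ², so CV = 1/√k.
CV = SD/mean = 980/1690 = 0.5799, hence k = 1/CV² = 2.97.
Then θ = mean/k = 1690/2.97 = 568.

k ≈ 2.97, θ ≈ 568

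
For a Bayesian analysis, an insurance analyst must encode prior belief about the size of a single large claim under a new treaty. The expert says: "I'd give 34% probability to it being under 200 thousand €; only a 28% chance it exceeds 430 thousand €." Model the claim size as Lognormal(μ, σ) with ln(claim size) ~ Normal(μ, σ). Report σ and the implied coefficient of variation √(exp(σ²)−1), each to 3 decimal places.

σ ≈ 0.769, CV ≈ 0.898

If T ~ Lognormal(μ,σ) then ln T ~ Normal(μ,σ), so the p-quantile of ln T is μ + z_p·σ.
ln(200) = 5.298 and ln(430) = 6.064; z_{0.34} = -0.4125, z_{0.72} = 0.5828.
σ = (6.064 − 5.298)/(0.5828 − (-0.4125)) = 0.769.
μ = 5.298 − (-0.4125)·0.769 = 5.616.
CV = √(exp(σ²)−1) = √(exp(0.5915)−1) = 0.898.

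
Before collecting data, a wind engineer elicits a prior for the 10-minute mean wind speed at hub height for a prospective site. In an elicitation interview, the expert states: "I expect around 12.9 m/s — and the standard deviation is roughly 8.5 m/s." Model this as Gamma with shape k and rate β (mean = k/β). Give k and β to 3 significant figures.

For Gamma(k, rate β): mean = k/β, variance = k/β², so CV = 1/√k.
CV = SD/mean = 8.5/12.9 = 0.6589, hence k = 1/CV² = 2.3.
Then β = k/mean = 2.3/12.9 = 0.179.

k ≈ 2.3, β ≈ 0.179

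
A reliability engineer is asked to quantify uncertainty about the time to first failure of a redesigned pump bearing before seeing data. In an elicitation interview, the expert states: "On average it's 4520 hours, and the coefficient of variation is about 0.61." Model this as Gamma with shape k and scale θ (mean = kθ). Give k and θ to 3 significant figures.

k ≈ 2.69, θ ≈ 1680

For Gamma(k, scale θ): mean = kθ, variance = kθ², so CV = 1/√k.
CV = 0.61, hence k = 1/CV² = 2.69.
Then θ = mean/k = 4520/2.69 = 1680.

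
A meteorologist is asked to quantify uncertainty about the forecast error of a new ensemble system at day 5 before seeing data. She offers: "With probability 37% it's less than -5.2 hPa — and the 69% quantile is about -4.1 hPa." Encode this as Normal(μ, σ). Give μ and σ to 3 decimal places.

For Normal(μ,σ), the p-quantile is μ + z_p·σ. Here z_{0.37} = -0.3319, z_{0.69} = 0.4959.
So -5.2 = μ − 0.3319σ and -4.1 = μ + 0.4959σ.
Subtracting: σ = (-4.1 − -5.2)/(0.4959 − (-0.3319)) = 1.329.
Then μ = -5.2 − (-0.3319)·1.329 = -4.759.

μ = -4.759, σ = 1.329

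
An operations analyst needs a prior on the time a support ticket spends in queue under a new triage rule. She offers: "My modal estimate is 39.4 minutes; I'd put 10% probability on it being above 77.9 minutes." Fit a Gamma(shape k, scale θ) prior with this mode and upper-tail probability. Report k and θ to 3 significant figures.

k ≈ 5.12, θ ≈ 9.55

Gamma(k,θ) with k>1 has mode (k−1)θ, so θ = 39.4/(k−1).
Need P(X < 77.9) = 0.9 with θ tied to k this way. Start at k = 2, θ = 39.4: P(X<77.9) ≈ 0.588.
Too low — raise k to concentrate. Iterating converges to k ≈ 5.12.
Then θ = 39.4/(5.12−1) ≈ 9.55.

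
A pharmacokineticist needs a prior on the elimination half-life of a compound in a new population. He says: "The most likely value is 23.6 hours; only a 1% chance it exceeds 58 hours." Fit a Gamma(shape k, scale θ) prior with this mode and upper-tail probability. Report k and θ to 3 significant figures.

Gamma(k,θ) with k>1 has mode (k−1)θ, so θ = 23.6/(k−1).
Need P(X < 58) = 0.99 with θ tied to k this way. Start at k = 2, θ = 23.6: P(X<58) ≈ 0.704.
Too low — raise k to concentrate. Iterating converges to k ≈ 6.83.
Then θ = 23.6/(6.83−1) ≈ 4.05.

k ≈ 6.83, θ ≈ 4.05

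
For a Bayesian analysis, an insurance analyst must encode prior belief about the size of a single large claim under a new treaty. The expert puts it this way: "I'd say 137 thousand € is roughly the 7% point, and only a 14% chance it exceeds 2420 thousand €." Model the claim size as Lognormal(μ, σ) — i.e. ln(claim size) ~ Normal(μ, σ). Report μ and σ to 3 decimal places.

If T ~ Lognormal(μ,σ) then ln T ~ Normal(μ,σ), so the p-quantile of ln T is μ + z_p·σ.
ln(137) = 4.92 and ln(2420) = 7.792; z_{0.07} = -1.476, z_{0.86} = 1.08.
σ = (7.792 − 4.92)/(1.08 − (-1.476)) = 1.123.
μ = 4.92 − (-1.476)·1.123 = 6.578.

μ ≈ 6.578, σ ≈ 1.123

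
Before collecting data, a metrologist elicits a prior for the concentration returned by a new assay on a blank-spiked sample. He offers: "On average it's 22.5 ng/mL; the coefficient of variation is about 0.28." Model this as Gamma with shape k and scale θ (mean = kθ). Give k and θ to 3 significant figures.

k ≈ 12.8, θ ≈ 1.76

For Gamma(k, scale θ): mean = kθ, variance = kθ², so CV = 1/√k.
CV = 0.28, hence k = 1/CV² = 12.8.
Then θ = mean/k = 22.5/12.8 = 1.76.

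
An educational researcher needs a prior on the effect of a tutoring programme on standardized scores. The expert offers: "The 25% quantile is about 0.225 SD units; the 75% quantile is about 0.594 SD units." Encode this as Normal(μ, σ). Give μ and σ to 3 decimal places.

μ = 0.409, σ = 0.274

The p-quantile of Normal(μ,σ) is μ + z_p·σ, with z_{0.25} = -0.6745 and z_{0.75} = 0.6745.
Eliminate σ: μ = (z₂·x₁ − z₁·x₂)/(z₂ − z₁) = (0.6745·0.225 − (-0.6745)·0.594)/1.349 = 0.409.
Then σ = (x₂ − x₁)/(z₂ − z₁) = (0.594 − 0.225)/1.349 = 0.274.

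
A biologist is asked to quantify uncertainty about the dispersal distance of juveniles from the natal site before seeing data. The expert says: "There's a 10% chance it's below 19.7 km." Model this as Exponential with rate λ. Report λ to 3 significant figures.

λ ≈ 0.00535

P(T < 19.7) = 1 − e^(−λ·19.7) = 0.1, so λ = −ln(1−0.1)/19.7 = −ln(0.9)/19.7 = 0.00535.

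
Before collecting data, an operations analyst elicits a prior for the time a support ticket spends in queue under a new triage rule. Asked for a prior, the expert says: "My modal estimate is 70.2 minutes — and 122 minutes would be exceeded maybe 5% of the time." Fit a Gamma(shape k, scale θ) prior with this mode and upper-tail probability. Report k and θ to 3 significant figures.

Gamma(k,θ) with k>1 has mode (k−1)θ, so θ = 70.2/(k−1).
Need P(X < 122) = 0.95 with θ tied to k this way. Start at k = 2, θ = 70.2: P(X<122) ≈ 0.518.
Too low — raise k to concentrate. Iterating converges to k ≈ 10.1.
Then θ = 70.2/(10.1−1) ≈ 7.68.

k ≈ 10.1, θ ≈ 7.68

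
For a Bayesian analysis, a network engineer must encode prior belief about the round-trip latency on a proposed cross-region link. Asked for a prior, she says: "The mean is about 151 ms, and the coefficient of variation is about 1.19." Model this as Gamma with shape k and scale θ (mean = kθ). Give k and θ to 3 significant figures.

k ≈ 0.706, θ ≈ 214

For Gamma(k, scale θ): mean = kθ, variance = kθ², so CV = 1/√k.
CV = 1.19, hence k = 1/CV² = 0.706.
Then θ = mean/k = 151/0.706 = 214.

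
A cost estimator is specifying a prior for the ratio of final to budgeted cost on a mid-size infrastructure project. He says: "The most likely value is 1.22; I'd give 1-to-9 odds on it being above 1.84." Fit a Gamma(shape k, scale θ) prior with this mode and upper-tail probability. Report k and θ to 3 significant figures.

k ≈ 12, θ ≈ 0.111

Gamma(k,θ) with k>1 has mode (k−1)θ, so θ = 1.22/(k−1).
Need P(X < 1.84) = 0.9 with θ tied to k this way. Start at k = 2, θ = 1.22: P(X<1.84) ≈ 0.445.
Too low — raise k to concentrate. Iterating converges to k ≈ 12.
Then θ = 1.22/(12−1) ≈ 0.111.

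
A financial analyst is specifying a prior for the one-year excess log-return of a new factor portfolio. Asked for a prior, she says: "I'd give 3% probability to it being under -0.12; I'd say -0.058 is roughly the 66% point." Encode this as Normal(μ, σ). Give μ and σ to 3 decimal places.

The p-quantile of Normal(μ,σ) is μ + z_p·σ, with z_{0.03} = -1.881 and z_{0.66} = 0.4125.
Eliminate σ: μ = (z₂·x₁ − z₁·x₂)/(z₂ − z₁) = (0.4125·-0.12 − (-1.881)·-0.058)/2.293 = -0.069.
Then σ = (x₂ − x₁)/(z₂ − z₁) = (-0.058 − -0.12)/2.293 = 0.027.

μ = -0.069, σ = 0.027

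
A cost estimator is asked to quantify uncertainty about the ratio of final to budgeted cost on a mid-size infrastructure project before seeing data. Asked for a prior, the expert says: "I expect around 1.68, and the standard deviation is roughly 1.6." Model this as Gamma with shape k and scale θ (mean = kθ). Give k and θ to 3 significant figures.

k ≈ 1.1, θ ≈ 1.52

For Gamma(k, scale θ): mean = kθ, variance = kθ², so CV = 1/√k.
CV = SD/mean = 1.6/1.68 = 0.9524, hence k = 1/CV² = 1.1.
Then θ = mean/k = 1.68/1.1 = 1.52.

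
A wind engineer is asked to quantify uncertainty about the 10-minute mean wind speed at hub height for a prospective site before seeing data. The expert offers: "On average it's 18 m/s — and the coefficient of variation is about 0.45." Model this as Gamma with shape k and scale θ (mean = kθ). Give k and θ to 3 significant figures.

For Gamma(k, scale θ): mean = kθ, variance = kθ², so CV = 1/√k.
CV = 0.45, hence k = 1/CV² = 4.94.
Then θ = mean/k = 18/4.94 = 3.65.

k ≈ 4.94, θ ≈ 3.65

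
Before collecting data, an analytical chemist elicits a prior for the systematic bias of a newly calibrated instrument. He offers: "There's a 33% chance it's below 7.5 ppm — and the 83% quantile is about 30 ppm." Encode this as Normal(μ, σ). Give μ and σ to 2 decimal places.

μ = 14.60, σ = 16.14

The p-quantile of Normal(μ,σ) is μ + z_p·σ, with z_{0.33} = -0.4399 and z_{0.83} = 0.9542.
Eliminate σ: μ = (z₂·x₁ − z₁·x₂)/(z₂ − z₁) = (0.9542·7.5 − (-0.4399)·30)/1.394 = 14.60.
Then σ = (x₂ − x₁)/(z₂ − z₁) = (30 − 7.5)/1.394 = 16.14.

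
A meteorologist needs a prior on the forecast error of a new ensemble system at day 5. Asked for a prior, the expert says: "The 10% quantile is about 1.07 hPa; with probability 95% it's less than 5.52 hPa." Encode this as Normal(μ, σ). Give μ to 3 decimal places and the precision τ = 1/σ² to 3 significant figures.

For Normal(μ,σ), the p-quantile is μ + z_p·σ. Here z_{0.1} = -1.282, z_{0.95} = 1.645.
So 1.07 = μ − 1.282σ and 5.52 = μ + 1.645σ.
Subtracting: σ = (5.52 − 1.07)/(1.645 − (-1.282)) = 1.521.
Then μ = 1.07 − (-1.282)·1.521 = 3.019.
Precision τ = 1/σ² = 1/1.521² = 0.432.

μ = 3.019, τ = 0.432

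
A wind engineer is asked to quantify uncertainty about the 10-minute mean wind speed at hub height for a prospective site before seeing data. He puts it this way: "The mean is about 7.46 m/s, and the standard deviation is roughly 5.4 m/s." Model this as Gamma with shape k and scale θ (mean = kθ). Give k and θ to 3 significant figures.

For Gamma(k, scale θ): mean = kθ, variance = kθ², so CV = 1/√k.
CV = SD/mean = 5.4/7.46 = 0.7239, hence k = 1/CV² = 1.91.
Then θ = mean/k = 7.46/1.91 = 3.91.

k ≈ 1.91, θ ≈ 3.91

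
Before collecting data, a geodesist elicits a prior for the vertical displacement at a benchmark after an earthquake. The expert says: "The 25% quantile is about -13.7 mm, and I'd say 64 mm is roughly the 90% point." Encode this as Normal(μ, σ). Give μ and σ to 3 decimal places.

For Normal(μ,σ), the p-quantile is μ + z_p·σ. Here z_{0.25} = -0.6745, z_{0.9} = 1.282.
So -13.7 = μ − 0.6745σ and 64 = μ + 1.282σ.
Subtracting: σ = (64 − -13.7)/(1.282 − (-0.6745)) = 39.723.
Then μ = -13.7 − (-0.6745)·39.723 = 13.093.

μ = 13.093, σ = 39.723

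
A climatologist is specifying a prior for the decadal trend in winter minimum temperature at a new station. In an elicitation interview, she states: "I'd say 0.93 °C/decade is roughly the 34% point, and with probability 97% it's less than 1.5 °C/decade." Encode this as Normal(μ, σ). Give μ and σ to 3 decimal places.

μ = 1.033, σ = 0.249

For Normal(μ,σ), the p-quantile is μ + z_p·σ. Here z_{0.34} = -0.4125, z_{0.97} = 1.881.
So 0.93 = μ − 0.4125σ and 1.5 = μ + 1.881σ.
Subtracting: σ = (1.5 − 0.93)/(1.881 − (-0.4125)) = 0.249.
Then μ = 0.93 − (-0.4125)·0.249 = 1.033.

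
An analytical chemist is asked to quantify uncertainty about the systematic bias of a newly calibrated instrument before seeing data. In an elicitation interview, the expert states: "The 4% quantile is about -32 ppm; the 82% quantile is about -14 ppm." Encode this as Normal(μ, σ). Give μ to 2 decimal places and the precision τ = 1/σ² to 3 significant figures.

For Normal(μ,σ), the p-quantile is μ + z_p·σ. Here z_{0.04} = -1.751, z_{0.82} = 0.9154.
So -32 = μ − 1.751σ and -14 = μ + 0.9154σ.
Subtracting: σ = (-14 − -32)/(0.9154 − (-1.751)) = 6.75.
Then μ = -32 − (-1.751)·6.75 = -20.18.
Precision τ = 1/σ² = 1/6.752² = 0.0219.

μ = -20.18, τ = 0.0219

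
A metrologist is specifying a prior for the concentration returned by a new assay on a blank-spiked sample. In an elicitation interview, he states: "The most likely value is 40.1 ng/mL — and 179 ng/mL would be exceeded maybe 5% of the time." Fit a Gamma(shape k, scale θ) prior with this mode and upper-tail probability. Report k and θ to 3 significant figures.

Gamma(k,θ) with k>1 has mode (k−1)θ, so θ = 40.1/(k−1).
Need P(X < 179) = 0.95 with θ tied to k this way. Start at k = 2, θ = 40.1: P(X<179) ≈ 0.937.
Too low — raise k to concentrate. Iterating converges to k ≈ 2.1.
Then θ = 40.1/(2.1−1) ≈ 36.5.

k ≈ 2.1, θ ≈ 36.5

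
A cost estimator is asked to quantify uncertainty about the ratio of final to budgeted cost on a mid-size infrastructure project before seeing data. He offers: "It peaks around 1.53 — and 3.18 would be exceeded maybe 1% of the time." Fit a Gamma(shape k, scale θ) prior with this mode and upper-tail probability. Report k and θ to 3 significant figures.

k ≈ 10.1, θ ≈ 0.168

Gamma(k,θ) with k>1 has mode (k−1)θ, so θ = 1.53/(k−1).
Need P(X < 3.18) = 0.99 with θ tied to k this way. Start at k = 2, θ = 1.53: P(X<3.18) ≈ 0.615.
Too low — raise k to concentrate. Iterating converges to k ≈ 10.1.
Then θ = 1.53/(10.1−1) ≈ 0.168.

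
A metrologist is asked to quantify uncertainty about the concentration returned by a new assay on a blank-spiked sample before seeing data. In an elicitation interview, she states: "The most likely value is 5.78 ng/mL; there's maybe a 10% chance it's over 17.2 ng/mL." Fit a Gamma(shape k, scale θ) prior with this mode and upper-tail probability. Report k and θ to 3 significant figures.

Gamma(k,θ) with k>1 has mode (k−1)θ, so θ = 5.78/(k−1).
Need P(X < 17.2) = 0.9 with θ tied to k this way. Start at k = 2, θ = 5.78: P(X<17.2) ≈ 0.797.
Too low — raise k to concentrate. Iterating converges to k ≈ 2.6.
Then θ = 5.78/(2.6−1) ≈ 3.61.

k ≈ 2.6, θ ≈ 3.61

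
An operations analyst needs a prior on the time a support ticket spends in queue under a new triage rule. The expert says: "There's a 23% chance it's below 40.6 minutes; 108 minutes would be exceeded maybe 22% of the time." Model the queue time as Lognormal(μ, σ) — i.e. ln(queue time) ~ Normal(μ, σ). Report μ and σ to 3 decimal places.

If T ~ Lognormal(μ,σ) then ln T ~ Normal(μ,σ), so the p-quantile of ln T is μ + z_p·σ.
ln(40.6) = 3.704 and ln(108) = 4.682; z_{0.23} = -0.7388, z_{0.78} = 0.7722.
σ = (4.682 − 3.704)/(0.7722 − (-0.7388)) = 0.647.
μ = 3.704 − (-0.7388)·0.647 = 4.182.

μ ≈ 4.182, σ ≈ 0.647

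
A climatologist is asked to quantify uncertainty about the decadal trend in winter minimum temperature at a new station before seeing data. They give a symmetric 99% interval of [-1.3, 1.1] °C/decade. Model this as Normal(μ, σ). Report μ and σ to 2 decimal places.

μ = -0.10, σ = 0.47

A symmetric 99% interval runs μ ± z·σ with z = 2.576.
Half-width = 1.2, so σ = 1.2/2.576 = 0.47.
μ is the interval midpoint, -0.10.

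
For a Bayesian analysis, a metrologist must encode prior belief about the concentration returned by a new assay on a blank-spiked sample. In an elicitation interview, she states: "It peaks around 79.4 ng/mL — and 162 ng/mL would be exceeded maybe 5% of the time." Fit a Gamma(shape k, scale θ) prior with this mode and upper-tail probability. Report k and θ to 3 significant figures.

Gamma(k,θ) with k>1 has mode (k−1)θ, so θ = 79.4/(k−1).
Need P(X < 162) = 0.95 with θ tied to k this way. Start at k = 2, θ = 79.4: P(X<162) ≈ 0.605.
Too low — raise k to concentrate. Iterating converges to k ≈ 6.44.
Then θ = 79.4/(6.44−1) ≈ 14.6.

k ≈ 6.44, θ ≈ 14.6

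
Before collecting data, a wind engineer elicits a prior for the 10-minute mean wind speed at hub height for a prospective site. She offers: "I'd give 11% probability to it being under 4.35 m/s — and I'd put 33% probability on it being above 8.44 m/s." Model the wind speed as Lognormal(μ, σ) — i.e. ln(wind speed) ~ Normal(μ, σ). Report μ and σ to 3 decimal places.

μ ≈ 1.958, σ ≈ 0.398

If T ~ Lognormal(μ,σ) then ln T ~ Normal(μ,σ), so the p-quantile of ln T is μ + z_p·σ.
ln(4.35) = 1.47 and ln(8.44) = 2.133; z_{0.11} = -1.227, z_{0.67} = 0.4399.
σ = (2.133 − 1.47)/(0.4399 − (-1.227)) = 0.398.
μ = 1.47 − (-1.227)·0.398 = 1.958.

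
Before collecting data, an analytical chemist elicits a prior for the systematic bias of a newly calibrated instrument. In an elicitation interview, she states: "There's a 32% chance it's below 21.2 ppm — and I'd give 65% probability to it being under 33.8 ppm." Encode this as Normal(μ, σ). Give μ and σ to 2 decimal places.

μ = 28.11, σ = 14.77

For Normal(μ,σ), the p-quantile is μ + z_p·σ. Here z_{0.32} = -0.4677, z_{0.65} = 0.3853.
So 21.2 = μ − 0.4677σ and 33.8 = μ + 0.3853σ.
Subtracting: σ = (33.8 − 21.2)/(0.3853 − (-0.4677)) = 14.77.
Then μ = 21.2 − (-0.4677)·14.77 = 28.11.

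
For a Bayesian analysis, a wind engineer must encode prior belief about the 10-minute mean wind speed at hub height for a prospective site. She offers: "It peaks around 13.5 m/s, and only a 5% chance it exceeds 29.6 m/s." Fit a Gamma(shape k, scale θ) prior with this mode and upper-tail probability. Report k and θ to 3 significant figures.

k ≈ 5.47, θ ≈ 3.02

Gamma(k,θ) with k>1 has mode (k−1)θ, so θ = 13.5/(k−1).
Need P(X < 29.6) = 0.95 with θ tied to k this way. Start at k = 2, θ = 13.5: P(X<29.6) ≈ 0.644.
Too low — raise k to concentrate. Iterating converges to k ≈ 5.47.
Then θ = 13.5/(5.47−1) ≈ 3.02.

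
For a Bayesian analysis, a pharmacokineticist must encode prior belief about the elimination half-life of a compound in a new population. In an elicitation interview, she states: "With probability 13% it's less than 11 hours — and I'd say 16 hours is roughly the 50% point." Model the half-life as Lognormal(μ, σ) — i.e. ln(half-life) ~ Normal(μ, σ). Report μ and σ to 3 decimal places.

If T ~ Lognormal(μ,σ) then ln T ~ Normal(μ,σ), so the p-quantile of ln T is μ + z_p·σ.
ln(11) = 2.398 and ln(16) = 2.773; z_{0.13} = -1.126, z_{0.5} = 0.
σ = (2.773 − 2.398)/(0 − (-1.126)) = 0.333.
μ = 2.398 − (-1.126)·0.333 = 2.773.

μ ≈ 2.773, σ ≈ 0.333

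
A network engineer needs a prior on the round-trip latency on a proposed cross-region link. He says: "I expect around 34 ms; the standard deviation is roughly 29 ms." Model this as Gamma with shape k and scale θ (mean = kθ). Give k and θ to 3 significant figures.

For Gamma(k, scale θ): mean = kθ, variance = kθ², so CV = 1/√k.
CV = SD/mean = 29/34 = 0.8529, hence k = 1/CV² = 1.37.
Then θ = mean/k = 34/1.37 = 24.7.

k ≈ 1.37, θ ≈ 24.7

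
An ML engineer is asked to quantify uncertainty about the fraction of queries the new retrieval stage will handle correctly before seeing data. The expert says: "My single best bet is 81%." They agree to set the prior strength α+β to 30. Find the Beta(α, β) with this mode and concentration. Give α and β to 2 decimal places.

For α,β > 1 the Beta mode is (α−1)/(α+β−2). With α+β = 30, the mode is (α−1)/28.
Set (α−1)/28 = 0.81 → α = 1 + 0.81·28 = 23.68.
β = 30 − α = 6.32.

α = 23.68, β = 6.32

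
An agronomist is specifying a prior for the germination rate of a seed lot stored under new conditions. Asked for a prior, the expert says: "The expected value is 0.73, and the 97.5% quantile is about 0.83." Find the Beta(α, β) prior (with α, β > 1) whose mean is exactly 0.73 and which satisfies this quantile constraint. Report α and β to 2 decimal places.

α ≈ 47.35, β ≈ 17.51

With mean 0.73 fixed, write α = 0.73s, β = 0.27s where s = α+β.
Need P(θ < 0.83) = 0.975 under Beta(0.73s, 0.27s). Normal approximation: (q−m)/√(m(1−m)/s) ≈ z_{0.975} = 1.96, so s ≈ 0.73·0.27·(1.96)²/(0.83−0.73)² = 75.7.
At s = 75.7: P(θ<0.83) ≈ 0.983. Adjusting to match 0.975 gives s ≈ 64.86.
So α = 0.73·64.86 ≈ 47.35, β = 0.27·64.86 ≈ 17.51.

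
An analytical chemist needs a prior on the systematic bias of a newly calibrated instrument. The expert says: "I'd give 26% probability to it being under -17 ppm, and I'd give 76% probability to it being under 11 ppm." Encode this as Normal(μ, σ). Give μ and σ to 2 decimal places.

μ = -3.65, σ = 20.75

The p-quantile of Normal(μ,σ) is μ + z_p·σ, with z_{0.26} = -0.6433 and z_{0.76} = 0.7063.
Eliminate σ: μ = (z₂·x₁ − z₁·x₂)/(z₂ − z₁) = (0.7063·-17 − (-0.6433)·11)/1.35 = -3.65.
Then σ = (x₂ − x₁)/(z₂ − z₁) = (11 − -17)/1.35 = 20.75.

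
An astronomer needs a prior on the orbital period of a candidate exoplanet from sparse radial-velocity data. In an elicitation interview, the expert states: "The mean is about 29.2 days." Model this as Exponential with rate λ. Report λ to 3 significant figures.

λ ≈ 0.0342

Exponential mean = 1/λ, so λ = 1/29.2 = 0.0342.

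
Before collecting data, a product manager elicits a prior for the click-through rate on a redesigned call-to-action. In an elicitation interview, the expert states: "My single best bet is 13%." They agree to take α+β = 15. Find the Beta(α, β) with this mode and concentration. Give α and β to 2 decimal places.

For α,β > 1 the Beta mode is (α−1)/(α+β−2). With α+β = 15, the mode is (α−1)/13.
Set (α−1)/13 = 0.13 → α = 1 + 0.13·13 = 2.69.
β = 15 − α = 12.31.

α = 2.69, β = 12.31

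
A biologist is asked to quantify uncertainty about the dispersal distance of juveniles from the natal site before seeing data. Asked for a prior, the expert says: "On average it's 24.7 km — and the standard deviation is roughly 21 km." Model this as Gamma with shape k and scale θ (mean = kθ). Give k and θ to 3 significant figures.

For Gamma(k, scale θ): mean = kθ, variance = kθ², so CV = 1/√k.
CV = SD/mean = 21/24.7 = 0.8502, hence k = 1/CV² = 1.38.
Then θ = mean/k = 24.7/1.38 = 17.9.

k ≈ 1.38, θ ≈ 17.9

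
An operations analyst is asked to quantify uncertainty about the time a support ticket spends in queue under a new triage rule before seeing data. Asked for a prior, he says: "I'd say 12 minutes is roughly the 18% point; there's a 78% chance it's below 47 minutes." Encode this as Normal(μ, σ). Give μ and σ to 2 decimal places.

The p-quantile of Normal(μ,σ) is μ + z_p·σ, with z_{0.18} = -0.9154 and z_{0.78} = 0.7722.
Eliminate σ: μ = (z₂·x₁ − z₁·x₂)/(z₂ − z₁) = (0.7722·12 − (-0.9154)·47)/1.688 = 30.98.
Then σ = (x₂ − x₁)/(z₂ − z₁) = (47 − 12)/1.688 = 20.74.

μ = 30.98, σ = 20.74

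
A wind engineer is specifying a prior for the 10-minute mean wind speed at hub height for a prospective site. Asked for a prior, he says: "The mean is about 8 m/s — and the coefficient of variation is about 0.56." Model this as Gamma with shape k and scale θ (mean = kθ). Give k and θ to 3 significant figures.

For Gamma(k, scale θ): mean = kθ, variance = kθ², so CV = 1/√k.
CV = 0.56, hence k = 1/CV² = 3.19.
Then θ = mean/k = 8/3.19 = 2.51.

k ≈ 3.19, θ ≈ 2.51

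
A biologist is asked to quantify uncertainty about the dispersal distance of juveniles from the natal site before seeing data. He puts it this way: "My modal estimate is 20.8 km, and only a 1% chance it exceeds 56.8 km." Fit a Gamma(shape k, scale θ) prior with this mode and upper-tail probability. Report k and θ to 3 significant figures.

k ≈ 5.56, θ ≈ 4.56

Gamma(k,θ) with k>1 has mode (k−1)θ, so θ = 20.8/(k−1).
Need P(X < 56.8) = 0.99 with θ tied to k this way. Start at k = 2, θ = 20.8: P(X<56.8) ≈ 0.757.
Too low — raise k to concentrate. Iterating converges to k ≈ 5.56.
Then θ = 20.8/(5.56−1) ≈ 4.56.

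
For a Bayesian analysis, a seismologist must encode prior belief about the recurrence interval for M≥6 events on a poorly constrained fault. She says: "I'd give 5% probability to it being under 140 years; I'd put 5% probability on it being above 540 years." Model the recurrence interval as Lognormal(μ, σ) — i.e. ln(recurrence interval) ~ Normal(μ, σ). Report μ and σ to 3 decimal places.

μ ≈ 5.617, σ ≈ 0.410

If T ~ Lognormal(μ,σ) then ln T ~ Normal(μ,σ), so the p-quantile of ln T is μ + z_p·σ.
ln(140) = 4.942 and ln(540) = 6.292; z_{0.05} = -1.645, z_{0.95} = 1.645.
σ = (6.292 − 4.942)/(1.645 − (-1.645)) = 0.410.
μ = 4.942 − (-1.645)·0.410 = 5.617.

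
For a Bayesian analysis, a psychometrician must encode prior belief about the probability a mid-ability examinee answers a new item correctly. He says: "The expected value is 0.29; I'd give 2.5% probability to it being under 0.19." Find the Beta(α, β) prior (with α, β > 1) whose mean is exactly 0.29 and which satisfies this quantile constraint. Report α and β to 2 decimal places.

With mean 0.29 fixed, write α = 0.29s, β = 0.71s where s = α+β.
Need P(θ < 0.19) = 0.025 under Beta(0.29s, 0.71s). Normal approximation: (q−m)/√(m(1−m)/s) ≈ z_{0.025} = -1.96, so s ≈ 0.29·0.71·(-1.96)²/(0.19−0.29)² = 79.1.
At s = 79.1: P(θ<0.19) ≈ 0.018. Adjusting to match 0.025 gives s ≈ 69.13.
So α = 0.29·69.13 ≈ 20.05, β = 0.71·69.13 ≈ 49.08.

α ≈ 20.05, β ≈ 49.08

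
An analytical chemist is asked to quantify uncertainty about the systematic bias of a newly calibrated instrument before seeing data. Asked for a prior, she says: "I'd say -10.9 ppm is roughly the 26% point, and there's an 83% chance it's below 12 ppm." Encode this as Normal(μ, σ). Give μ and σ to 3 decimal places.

The p-quantile of Normal(μ,σ) is μ + z_p·σ, with z_{0.26} = -0.6433 and z_{0.83} = 0.9542.
Eliminate σ: μ = (z₂·x₁ − z₁·x₂)/(z₂ − z₁) = (0.9542·-10.9 − (-0.6433)·12)/1.598 = -1.678.
Then σ = (x₂ − x₁)/(z₂ − z₁) = (12 − -10.9)/1.598 = 14.335.

μ = -1.678, σ = 14.335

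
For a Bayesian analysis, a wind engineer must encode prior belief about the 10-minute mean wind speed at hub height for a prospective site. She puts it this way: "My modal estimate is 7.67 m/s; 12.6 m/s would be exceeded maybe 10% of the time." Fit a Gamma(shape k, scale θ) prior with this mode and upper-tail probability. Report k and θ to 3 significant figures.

k ≈ 8.65, θ ≈ 1

Gamma(k,θ) with k>1 has mode (k−1)θ, so θ = 7.67/(k−1).
Need P(X < 12.6) = 0.9 with θ tied to k this way. Start at k = 2, θ = 7.67: P(X<12.6) ≈ 0.489.
Too low — raise k to concentrate. Iterating converges to k ≈ 8.65.
Then θ = 7.67/(8.65−1) ≈ 1.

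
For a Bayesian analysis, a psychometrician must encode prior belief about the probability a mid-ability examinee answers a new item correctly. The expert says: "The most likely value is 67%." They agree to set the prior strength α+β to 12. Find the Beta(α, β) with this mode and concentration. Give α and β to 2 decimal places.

For α,β > 1 the Beta mode is (α−1)/(α+β−2). With α+β = 12, the mode is (α−1)/10.
Set (α−1)/10 = 0.67 → α = 1 + 0.67·10 = 7.70.
β = 12 − α = 4.30.

α = 7.70, β = 4.30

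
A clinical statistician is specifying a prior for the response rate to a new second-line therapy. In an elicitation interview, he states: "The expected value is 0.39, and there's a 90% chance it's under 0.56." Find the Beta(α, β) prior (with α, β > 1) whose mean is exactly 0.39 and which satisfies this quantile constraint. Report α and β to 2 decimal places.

With mean 0.39 fixed, write α = 0.39s, β = 0.61s where s = α+β.
Need P(θ < 0.56) = 0.9 under Beta(0.39s, 0.61s). Normal approximation: (q−m)/√(m(1−m)/s) ≈ z_{0.9} = 1.28, so s ≈ 0.39·0.61·(1.28)²/(0.56−0.39)² = 13.5.
At s = 13.5: P(θ<0.56) ≈ 0.898. Adjusting to match 0.9 gives s ≈ 13.73.
So α = 0.39·13.73 ≈ 5.35, β = 0.61·13.73 ≈ 8.37.

α ≈ 5.35, β ≈ 8.37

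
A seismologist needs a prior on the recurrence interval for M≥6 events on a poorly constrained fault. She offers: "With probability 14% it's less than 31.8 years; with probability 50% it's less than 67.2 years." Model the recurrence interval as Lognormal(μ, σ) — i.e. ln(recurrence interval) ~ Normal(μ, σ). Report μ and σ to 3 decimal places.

If T ~ Lognormal(μ,σ) then ln T ~ Normal(μ,σ), so the p-quantile of ln T is μ + z_p·σ.
ln(31.8) = 3.459 and ln(67.2) = 4.208; z_{0.14} = -1.08, z_{0.5} = 0.
σ = (4.208 − 3.459)/(0 − (-1.08)) = 0.693.
μ = 3.459 − (-1.08)·0.693 = 4.208.

μ ≈ 4.208, σ ≈ 0.693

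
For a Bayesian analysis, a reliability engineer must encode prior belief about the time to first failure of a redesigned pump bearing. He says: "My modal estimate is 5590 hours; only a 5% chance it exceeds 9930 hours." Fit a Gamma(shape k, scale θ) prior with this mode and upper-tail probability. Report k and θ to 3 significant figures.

Gamma(k,θ) with k>1 has mode (k−1)θ, so θ = 5590/(k−1).
Need P(X < 9930) = 0.95 with θ tied to k this way. Start at k = 2, θ = 5590: P(X<9930) ≈ 0.530.
Too low — raise k to concentrate. Iterating converges to k ≈ 9.45.
Then θ = 5590/(9.45−1) ≈ 662.

k ≈ 9.45, θ ≈ 662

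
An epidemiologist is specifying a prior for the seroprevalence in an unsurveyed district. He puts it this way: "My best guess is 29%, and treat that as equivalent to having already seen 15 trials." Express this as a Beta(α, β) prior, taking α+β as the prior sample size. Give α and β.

Under the effective-sample-size interpretation, Beta(α, β) has prior mean α/(α+β) and prior sample size α+β.
So α+β = 15 and α/(α+β) = 0.29, giving α = 0.29·15 = 4.35 and β = 15 − 4.35 = 10.65.

α = 4.35, β = 10.65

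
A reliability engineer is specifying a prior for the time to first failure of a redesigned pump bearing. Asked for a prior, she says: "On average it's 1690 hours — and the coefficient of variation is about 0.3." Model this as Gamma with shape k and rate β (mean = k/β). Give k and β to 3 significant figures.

For Gamma(k, rate β): mean = k/β, variance = k/β², so CV = 1/√k.
CV = 0.3, hence k = 1/CV² = 11.1.
Then β = k/mean = 11.1/1690 = 0.00657.

k ≈ 11.1, β ≈ 0.00657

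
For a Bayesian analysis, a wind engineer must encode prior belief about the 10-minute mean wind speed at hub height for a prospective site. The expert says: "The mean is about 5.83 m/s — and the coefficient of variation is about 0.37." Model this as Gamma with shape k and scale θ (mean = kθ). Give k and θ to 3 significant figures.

For Gamma(k, scale θ): mean = kθ, variance = kθ², so CV = 1/√k.
CV = 0.37, hence k = 1/CV² = 7.3.
Then θ = mean/k = 5.83/7.3 = 0.798.

k ≈ 7.3, θ ≈ 0.798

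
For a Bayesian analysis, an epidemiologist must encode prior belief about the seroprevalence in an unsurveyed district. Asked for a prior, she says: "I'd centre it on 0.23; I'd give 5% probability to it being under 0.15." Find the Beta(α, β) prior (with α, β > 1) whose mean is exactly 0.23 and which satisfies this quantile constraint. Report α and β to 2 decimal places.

With mean 0.23 fixed, write α = 0.23s, β = 0.77s where s = α+β.
Need P(θ < 0.15) = 0.05 under Beta(0.23s, 0.77s). Normal approximation: (q−m)/√(m(1−m)/s) ≈ z_{0.05} = -1.64, so s ≈ 0.23·0.77·(-1.64)²/(0.15−0.23)² = 74.9.
At s = 74.9: P(θ<0.15) ≈ 0.039. Adjusting to match 0.05 gives s ≈ 65.50.
So α = 0.23·65.50 ≈ 15.06, β = 0.77·65.50 ≈ 50.43.

α ≈ 15.06, β ≈ 50.43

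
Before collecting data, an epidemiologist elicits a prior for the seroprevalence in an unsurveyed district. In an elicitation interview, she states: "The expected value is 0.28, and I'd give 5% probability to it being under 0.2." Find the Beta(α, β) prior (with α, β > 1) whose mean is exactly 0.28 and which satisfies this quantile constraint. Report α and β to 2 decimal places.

With mean 0.28 fixed, write α = 0.28s, β = 0.72s where s = α+β.
Need P(θ < 0.2) = 0.05 under Beta(0.28s, 0.72s). Normal approximation: (q−m)/√(m(1−m)/s) ≈ z_{0.05} = -1.64, so s ≈ 0.28·0.72·(-1.64)²/(0.2−0.28)² = 85.2.
At s = 85.2: P(θ<0.2) ≈ 0.042. Adjusting to match 0.05 gives s ≈ 77.62.
So α = 0.28·77.62 ≈ 21.73, β = 0.72·77.62 ≈ 55.89.

α ≈ 21.73, β ≈ 55.89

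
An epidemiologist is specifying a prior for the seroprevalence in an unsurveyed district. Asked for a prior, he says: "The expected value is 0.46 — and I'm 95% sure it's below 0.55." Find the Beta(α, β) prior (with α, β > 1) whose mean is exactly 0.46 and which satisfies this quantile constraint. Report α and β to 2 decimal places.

With mean 0.46 fixed, write α = 0.46s, β = 0.54s where s = α+β.
Need P(θ < 0.55) = 0.95 under Beta(0.46s, 0.54s). Normal approximation: (q−m)/√(m(1−m)/s) ≈ z_{0.95} = 1.64, so s ≈ 0.46·0.54·(1.64)²/(0.55−0.46)² = 83.0.
At s = 83.0: P(θ<0.55) ≈ 0.950. Adjusting to match 0.95 gives s ≈ 83.13.
So α = 0.46·83.13 ≈ 38.24, β = 0.54·83.13 ≈ 44.89.

α ≈ 38.24, β ≈ 44.89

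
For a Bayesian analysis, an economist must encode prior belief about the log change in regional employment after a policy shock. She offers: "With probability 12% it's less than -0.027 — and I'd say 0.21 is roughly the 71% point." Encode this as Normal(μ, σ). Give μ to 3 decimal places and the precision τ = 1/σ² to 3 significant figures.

The p-quantile of Normal(μ,σ) is μ + z_p·σ, with z_{0.12} = -1.175 and z_{0.71} = 0.5534.
Eliminate σ: μ = (z₂·x₁ − z₁·x₂)/(z₂ − z₁) = (0.5534·-0.027 − (-1.175)·0.21)/1.728 = 0.134.
Then σ = (x₂ − x₁)/(z₂ − z₁) = (0.21 − -0.027)/1.728 = 0.137.
Precision τ = 1/σ² = 1/0.1371² = 53.2.

μ = 0.134, τ = 53.2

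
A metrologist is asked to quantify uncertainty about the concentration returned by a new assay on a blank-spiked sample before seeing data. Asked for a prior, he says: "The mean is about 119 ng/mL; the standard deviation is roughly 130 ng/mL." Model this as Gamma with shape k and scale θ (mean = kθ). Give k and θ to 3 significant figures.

For Gamma(k, scale θ): mean = kθ, variance = kθ², so CV = 1/√k.
CV = SD/mean = 130/119 = 1.092, hence k = 1/CV² = 0.838.
Then θ = mean/k = 119/0.838 = 142.

k ≈ 0.838, θ ≈ 142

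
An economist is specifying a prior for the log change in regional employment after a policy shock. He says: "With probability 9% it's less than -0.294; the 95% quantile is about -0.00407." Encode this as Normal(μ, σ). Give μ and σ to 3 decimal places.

μ = -0.164, σ = 0.097

The p-quantile of Normal(μ,σ) is μ + z_p·σ, with z_{0.09} = -1.341 and z_{0.95} = 1.645.
Eliminate σ: μ = (z₂·x₁ − z₁·x₂)/(z₂ − z₁) = (1.645·-0.294 − (-1.341)·-0.00407)/2.986 = -0.164.
Then σ = (x₂ − x₁)/(z₂ − z₁) = (-0.00407 − -0.294)/2.986 = 0.097.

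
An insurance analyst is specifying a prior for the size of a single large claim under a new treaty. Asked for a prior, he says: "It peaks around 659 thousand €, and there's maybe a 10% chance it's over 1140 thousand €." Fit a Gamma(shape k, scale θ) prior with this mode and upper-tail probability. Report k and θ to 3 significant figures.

k ≈ 7.31, θ ≈ 104

Gamma(k,θ) with k>1 has mode (k−1)θ, so θ = 659/(k−1).
Need P(X < 1140) = 0.9 with θ tied to k this way. Start at k = 2, θ = 659: P(X<1140) ≈ 0.516.
Too low — raise k to concentrate. Iterating converges to k ≈ 7.31.
Then θ = 659/(7.31−1) ≈ 104.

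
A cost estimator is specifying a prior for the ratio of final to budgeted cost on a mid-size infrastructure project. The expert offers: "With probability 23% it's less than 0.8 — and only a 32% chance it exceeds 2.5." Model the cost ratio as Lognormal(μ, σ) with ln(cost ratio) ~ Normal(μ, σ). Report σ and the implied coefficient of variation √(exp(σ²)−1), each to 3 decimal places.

If T ~ Lognormal(μ,σ) then ln T ~ Normal(μ,σ), so the p-quantile of ln T is μ + z_p·σ.
ln(0.8) = -0.2231 and ln(2.5) = 0.9163; z_{0.23} = -0.7388, z_{0.68} = 0.4677.
σ = (0.9163 − -0.2231)/(0.4677 − (-0.7388)) = 0.944.
μ = -0.2231 − (-0.7388)·0.944 = 0.475.
CV = √(exp(σ²)−1) = √(exp(0.8918)−1) = 1.200.

σ ≈ 0.944, CV ≈ 1.200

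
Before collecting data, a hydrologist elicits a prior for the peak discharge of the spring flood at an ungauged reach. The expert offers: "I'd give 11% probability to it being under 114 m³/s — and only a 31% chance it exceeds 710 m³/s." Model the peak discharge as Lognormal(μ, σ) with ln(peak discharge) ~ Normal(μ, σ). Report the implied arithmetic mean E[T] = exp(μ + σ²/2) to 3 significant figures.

E[T] ≈ 737 m³/s

If T ~ Lognormal(μ,σ) then ln T ~ Normal(μ,σ), so the p-quantile of ln T is μ + z_p·σ.
ln(114) = 4.736 and ln(710) = 6.565; z_{0.11} = -1.227, z_{0.69} = 0.4959.
σ = (6.565 − 4.736)/(0.4959 − (-1.227)) = 1.062.
μ = 4.736 − (-1.227)·1.062 = 6.039.
E[T] = exp(μ + σ²/2) = exp(6.039 + 0.5639) = 737 m³/s.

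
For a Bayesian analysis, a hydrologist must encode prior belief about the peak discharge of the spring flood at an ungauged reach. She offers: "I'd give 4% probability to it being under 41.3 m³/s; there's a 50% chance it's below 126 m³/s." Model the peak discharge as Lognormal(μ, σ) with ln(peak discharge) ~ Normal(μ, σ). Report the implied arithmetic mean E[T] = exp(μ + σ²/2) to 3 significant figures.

If T ~ Lognormal(μ,σ) then ln T ~ Normal(μ,σ), so the p-quantile of ln T is μ + z_p·σ.
ln(41.3) = 3.721 and ln(126) = 4.836; z_{0.04} = -1.751, z_{0.5} = 0.
σ = (4.836 − 3.721)/(0 − (-1.751)) = 0.637.
μ = 3.721 − (-1.751)·0.637 = 4.836.
E[T] = exp(μ + σ²/2) = exp(4.836 + 0.2030) = 154 m³/s.

E[T] ≈ 154 m³/s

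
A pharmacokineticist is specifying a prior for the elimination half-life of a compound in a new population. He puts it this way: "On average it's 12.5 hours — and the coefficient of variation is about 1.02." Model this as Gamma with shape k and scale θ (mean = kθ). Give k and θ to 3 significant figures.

k ≈ 0.961, θ ≈ 13

For Gamma(k, scale θ): mean = kθ, variance = kθ², so CV = 1/√k.
CV = 1.02, hence k = 1/CV² = 0.961.
Then θ = mean/k = 12.5/0.961 = 13.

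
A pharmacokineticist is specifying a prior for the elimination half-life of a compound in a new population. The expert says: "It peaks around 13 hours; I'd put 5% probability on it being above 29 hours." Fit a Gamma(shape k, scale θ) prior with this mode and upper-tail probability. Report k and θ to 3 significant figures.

k ≈ 5.27, θ ≈ 3.05

Gamma(k,θ) with k>1 has mode (k−1)θ, so θ = 13/(k−1).
Need P(X < 29) = 0.95 with θ tied to k this way. Start at k = 2, θ = 13: P(X<29) ≈ 0.653.
Too low — raise k to concentrate. Iterating converges to k ≈ 5.27.
Then θ = 13/(5.27−1) ≈ 3.05.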